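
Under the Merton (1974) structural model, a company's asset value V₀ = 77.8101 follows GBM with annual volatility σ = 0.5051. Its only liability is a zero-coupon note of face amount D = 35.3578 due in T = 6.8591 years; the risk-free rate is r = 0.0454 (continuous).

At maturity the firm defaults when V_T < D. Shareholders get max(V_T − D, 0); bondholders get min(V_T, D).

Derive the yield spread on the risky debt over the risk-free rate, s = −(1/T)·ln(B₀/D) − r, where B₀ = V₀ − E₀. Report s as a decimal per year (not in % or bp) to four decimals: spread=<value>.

spread=0.0379

d₁ = [ln(V₀/D) + (r + σ²/2)T] / (σ√T)
   = [ln(77.8101/35.3578) + (0.0454 + 0.5·0.5051²)·6.8591] / (0.5051·√6.8591)
   = [0.788752 + 1.186371] / 1.322851 = 1.493080
d₂ = d₁ − σ√T = 1.493080 − 1.322851 = 0.170229
N(d₁) = 0.932292,  N(d₂) = 0.567585,  e^(−rT) = 0.732419
E₀ = V₀·N(d₁) − D·e^(−rT)·N(d₂)
   = 77.8101·0.932292 − 35.3578·0.732419·0.567585 = 57.843142
B₀ = V₀ − E₀ = 77.8101 − 57.843142 = 19.966958
spread = −(1/T)·ln(B₀/D) − r = −(1/6.8591)·ln(19.966958/35.3578) − 0.0454 = 0.03791125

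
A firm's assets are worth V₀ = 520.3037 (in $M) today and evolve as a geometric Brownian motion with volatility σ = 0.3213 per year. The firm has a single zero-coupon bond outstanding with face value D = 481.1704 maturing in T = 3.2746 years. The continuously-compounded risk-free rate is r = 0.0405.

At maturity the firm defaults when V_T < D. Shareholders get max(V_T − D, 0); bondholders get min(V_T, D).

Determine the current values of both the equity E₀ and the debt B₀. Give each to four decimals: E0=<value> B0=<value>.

E0=163.9217 B0=356.3820

d₁ = [ln(V₀/D) + (r + σ²/2)T] / (σ√T)
   = [ln(520.3037/481.1704) + (0.0405 + 0.5·0.3213²)·3.2746] / (0.3213·√3.2746)
   = [0.078191 + 0.301646] / 0.581420 = 0.653292
d₂ = d₁ − σ√T = 0.653292 − 0.581420 = 0.071872
N(d₁) = 0.743216,  N(d₂) = 0.528648,  e^(−rT) = 0.875797
E₀ = V₀·N(d₁) − D·e^(−rT)·N(d₂)
   = 520.3037·0.743216 − 481.1704·0.875797·0.528648 = 163.921746
B₀ = V₀ − E₀ = 520.3037 − 163.921746 = 356.381954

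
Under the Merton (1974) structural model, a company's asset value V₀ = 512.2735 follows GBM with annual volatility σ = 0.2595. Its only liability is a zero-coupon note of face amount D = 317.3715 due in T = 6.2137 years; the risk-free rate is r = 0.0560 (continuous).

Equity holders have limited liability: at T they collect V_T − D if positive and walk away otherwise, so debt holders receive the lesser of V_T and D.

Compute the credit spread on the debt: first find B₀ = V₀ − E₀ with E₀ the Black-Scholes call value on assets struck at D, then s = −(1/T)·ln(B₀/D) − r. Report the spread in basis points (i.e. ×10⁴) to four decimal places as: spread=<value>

d₁ = [ln(V₀/D) + (r + σ²/2)T] / (σ√T)
   = [ln(512.2735/317.3715) + (0.0560 + 0.5·0.2595²)·6.2137] / (0.2595·√6.2137)
   = [0.478786 + 0.557183] / 0.646863 = 1.601527
d₂ = d₁ − σ√T = 1.601527 − 0.646863 = 0.954664
N(d₁) = 0.945370,  N(d₂) = 0.830126,  e^(−rT) = 0.706122
E₀ = V₀·N(d₁) − D·e^(−rT)·N(d₂)
   = 512.2735·0.945370 − 317.3715·0.706122·0.830126 = 298.254177
B₀ = V₀ − E₀ = 512.2735 − 298.254177 = 214.019323
spread = −(1/T)·ln(B₀/D) − r = −(1/6.2137)·ln(214.019323/317.3715) − 0.0560 = 0.00740935
in basis points: 0.00740935 × 10⁴ = 74.0935 bp

spread=74.0935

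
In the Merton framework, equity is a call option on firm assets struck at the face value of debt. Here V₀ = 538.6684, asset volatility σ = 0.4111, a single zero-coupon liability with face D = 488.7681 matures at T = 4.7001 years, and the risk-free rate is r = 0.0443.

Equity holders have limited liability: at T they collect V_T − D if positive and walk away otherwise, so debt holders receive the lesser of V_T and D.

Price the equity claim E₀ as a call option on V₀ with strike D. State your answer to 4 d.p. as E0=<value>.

E0=240.5391

d₁ = [ln(V₀/D) + (r + σ²/2)T] / (σ√T)
   = [ln(538.6684/488.7681) + (0.0443 + 0.5·0.4111²)·4.7001] / (0.4111·√4.7001)
   = [0.097212 + 0.605380] / 0.891253 = 0.788320
d₂ = d₁ − σ√T = 0.788320 − 0.891253 = -0.102933
N(d₁) = 0.784745,  N(d₂) = 0.459008,  e^(−rT) = 0.812033
E₀ = V₀·N(d₁) − D·e^(−rT)·N(d₂)
   = 538.6684·0.784745 − 488.7681·0.812033·0.459008 = 240.539096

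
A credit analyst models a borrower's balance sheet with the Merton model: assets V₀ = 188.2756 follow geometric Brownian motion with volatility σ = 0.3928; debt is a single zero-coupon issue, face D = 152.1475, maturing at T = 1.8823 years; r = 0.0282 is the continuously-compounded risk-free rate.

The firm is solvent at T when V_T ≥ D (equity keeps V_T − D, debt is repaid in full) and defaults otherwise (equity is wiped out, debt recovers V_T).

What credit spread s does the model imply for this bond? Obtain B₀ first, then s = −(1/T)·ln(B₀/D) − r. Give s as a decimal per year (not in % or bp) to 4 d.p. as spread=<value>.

spread=0.0683

d₁ = [ln(V₀/D) + (r + σ²/2)T] / (σ√T)
   = [ln(188.2756/152.1475) + (0.0282 + 0.5·0.3928²)·1.8823] / (0.3928·√1.8823)
   = [0.213056 + 0.198293] / 0.538910 = 0.763299
d₂ = d₁ − σ√T = 0.763299 − 0.538910 = 0.224389
N(d₁) = 0.777357,  N(d₂) = 0.588773,  e^(−rT) = 0.948303
E₀ = V₀·N(d₁) − D·e^(−rT)·N(d₂)
   = 188.2756·0.777357 − 152.1475·0.948303·0.588773 = 61.408127
B₀ = V₀ − E₀ = 188.2756 − 61.408127 = 126.867473
spread = −(1/T)·ln(B₀/D) − r = −(1/1.8823)·ln(126.867473/152.1475) − 0.0282 = 0.06833478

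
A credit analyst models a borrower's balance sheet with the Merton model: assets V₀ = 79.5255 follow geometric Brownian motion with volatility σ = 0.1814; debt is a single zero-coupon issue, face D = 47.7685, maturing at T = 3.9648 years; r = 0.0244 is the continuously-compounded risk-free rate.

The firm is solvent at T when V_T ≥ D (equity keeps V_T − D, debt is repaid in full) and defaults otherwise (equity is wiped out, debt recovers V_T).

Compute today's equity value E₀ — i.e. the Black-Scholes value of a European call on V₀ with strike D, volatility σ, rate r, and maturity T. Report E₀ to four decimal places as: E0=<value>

E0=36.5649

d₁ = [ln(V₀/D) + (r + σ²/2)T] / (σ√T)
   = [ln(79.5255/47.7685) + (0.0244 + 0.5·0.1814²)·3.9648] / (0.1814·√3.9648)
   = [0.509711 + 0.161974] / 0.361200 = 1.859593
d₂ = d₁ − σ√T = 1.859593 − 0.361200 = 1.498393
N(d₁) = 0.968528,  N(d₂) = 0.932984,  e^(−rT) = 0.907791
E₀ = V₀·N(d₁) − D·e^(−rT)·N(d₂)
   = 79.5255·0.968528 − 47.7685·0.907791·0.932984 = 36.564947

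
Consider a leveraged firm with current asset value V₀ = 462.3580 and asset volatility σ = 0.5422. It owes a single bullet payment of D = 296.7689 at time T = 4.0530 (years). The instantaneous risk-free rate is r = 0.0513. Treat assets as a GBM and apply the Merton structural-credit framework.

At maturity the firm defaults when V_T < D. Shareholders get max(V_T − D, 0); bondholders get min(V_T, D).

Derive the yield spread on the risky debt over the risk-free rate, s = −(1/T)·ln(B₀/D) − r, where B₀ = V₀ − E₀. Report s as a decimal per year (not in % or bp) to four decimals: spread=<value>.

spread=0.0667

d₁ = [ln(V₀/D) + (r + σ²/2)T] / (σ√T)
   = [ln(462.3580/296.7689) + (0.0513 + 0.5·0.5422²)·4.0530] / (0.5422·√4.0530)
   = [0.443386 + 0.803671] / 1.091561 = 1.142453
d₂ = d₁ − σ√T = 1.142453 − 1.091561 = 0.050893
N(d₁) = 0.873367,  N(d₂) = 0.520294,  e^(−rT) = 0.812273
E₀ = V₀·N(d₁) − D·e^(−rT)·N(d₂)
   = 462.3580·0.873367 − 296.7689·0.812273·0.520294 = 278.387488
B₀ = V₀ − E₀ = 462.3580 − 278.387488 = 183.970512
spread = −(1/T)·ln(B₀/D) − r = −(1/4.0530)·ln(183.970512/296.7689) − 0.0513 = 0.06668131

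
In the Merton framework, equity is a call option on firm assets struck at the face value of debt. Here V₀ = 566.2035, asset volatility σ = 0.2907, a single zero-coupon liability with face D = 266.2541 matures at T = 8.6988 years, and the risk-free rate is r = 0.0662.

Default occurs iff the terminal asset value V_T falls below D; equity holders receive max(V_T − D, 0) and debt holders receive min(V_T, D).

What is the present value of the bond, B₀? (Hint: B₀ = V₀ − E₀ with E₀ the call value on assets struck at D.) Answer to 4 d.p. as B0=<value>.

d₁ = [ln(V₀/D) + (r + σ²/2)T] / (σ√T)
   = [ln(566.2035/266.2541) + (0.0662 + 0.5·0.2907²)·8.6988] / (0.2907·√8.6988)
   = [0.754502 + 0.943413] / 0.857383 = 1.980347
d₂ = d₁ − σ√T = 1.980347 − 0.857383 = 1.122965
N(d₁) = 0.976168,  N(d₂) = 0.869274,  e^(−rT) = 0.562221
E₀ = V₀·N(d₁) − D·e^(−rT)·N(d₂)
   = 566.2035·0.976168 − 266.2541·0.562221·0.869274 = 422.584874
B₀ = V₀ − E₀ = 566.2035 − 422.584874 = 143.618626

B0=143.6186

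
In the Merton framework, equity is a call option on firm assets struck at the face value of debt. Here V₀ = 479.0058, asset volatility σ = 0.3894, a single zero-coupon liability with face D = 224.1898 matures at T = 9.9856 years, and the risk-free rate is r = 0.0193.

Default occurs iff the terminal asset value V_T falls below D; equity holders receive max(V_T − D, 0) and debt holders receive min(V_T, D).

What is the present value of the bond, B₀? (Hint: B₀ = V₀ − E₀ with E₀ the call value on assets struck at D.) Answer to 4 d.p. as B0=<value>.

d₁ = [ln(V₀/D) + (r + σ²/2)T] / (σ√T)
   = [ln(479.0058/224.1898) + (0.0193 + 0.5·0.3894²)·9.9856] / (0.3894·√9.9856)
   = [0.759220 + 0.949792] / 1.230504 = 1.388871
d₂ = d₁ − σ√T = 1.388871 − 1.230504 = 0.158367
N(d₁) = 0.917564,  N(d₂) = 0.562916,  e^(−rT) = 0.824711
E₀ = V₀·N(d₁) − D·e^(−rT)·N(d₂)
   = 479.0058·0.917564 − 224.1898·0.824711·0.562916 = 335.439879
B₀ = V₀ − E₀ = 479.0058 − 335.439879 = 143.565921

B0=143.5659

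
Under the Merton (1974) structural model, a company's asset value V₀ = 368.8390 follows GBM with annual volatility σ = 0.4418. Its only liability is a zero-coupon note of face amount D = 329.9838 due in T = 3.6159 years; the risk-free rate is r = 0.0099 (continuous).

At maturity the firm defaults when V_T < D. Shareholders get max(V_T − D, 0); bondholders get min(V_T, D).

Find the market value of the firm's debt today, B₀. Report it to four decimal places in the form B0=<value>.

B0=230.1375

d₁ = [ln(V₀/D) + (r + σ²/2)T] / (σ√T)
   = [ln(368.8390/329.9838) + (0.0099 + 0.5·0.4418²)·3.6159] / (0.4418·√3.6159)
   = [0.111317 + 0.388686] / 0.840106 = 0.595167
d₂ = d₁ − σ√T = 0.595167 − 0.840106 = -0.244939
N(d₁) = 0.724134,  N(d₂) = 0.403252,  e^(−rT) = 0.964836
E₀ = V₀·N(d₁) − D·e^(−rT)·N(d₂)
   = 368.8390·0.724134 − 329.9838·0.964836·0.403252 = 138.701464
B₀ = V₀ − E₀ = 368.8390 − 138.701464 = 230.137536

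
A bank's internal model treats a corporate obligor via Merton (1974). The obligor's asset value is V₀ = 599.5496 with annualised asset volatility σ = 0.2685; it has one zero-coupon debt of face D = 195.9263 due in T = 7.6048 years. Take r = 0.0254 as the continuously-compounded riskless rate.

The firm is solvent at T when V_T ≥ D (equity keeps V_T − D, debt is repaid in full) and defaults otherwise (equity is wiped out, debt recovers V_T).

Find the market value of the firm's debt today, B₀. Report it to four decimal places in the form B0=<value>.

B0=158.1570

d₁ = [ln(V₀/D) + (r + σ²/2)T] / (σ√T)
   = [ln(599.5496/195.9263) + (0.0254 + 0.5·0.2685²)·7.6048] / (0.2685·√7.6048)
   = [1.118440 + 0.467285] / 0.740437 = 2.141607
d₂ = d₁ − σ√T = 2.141607 − 0.740437 = 1.401170
N(d₁) = 0.983887,  N(d₂) = 0.919418,  e^(−rT) = 0.824348
E₀ = V₀·N(d₁) − D·e^(−rT)·N(d₂)
   = 599.5496·0.983887 − 195.9263·0.824348·0.919418 = 441.392638
B₀ = V₀ − E₀ = 599.5496 − 441.392638 = 158.156962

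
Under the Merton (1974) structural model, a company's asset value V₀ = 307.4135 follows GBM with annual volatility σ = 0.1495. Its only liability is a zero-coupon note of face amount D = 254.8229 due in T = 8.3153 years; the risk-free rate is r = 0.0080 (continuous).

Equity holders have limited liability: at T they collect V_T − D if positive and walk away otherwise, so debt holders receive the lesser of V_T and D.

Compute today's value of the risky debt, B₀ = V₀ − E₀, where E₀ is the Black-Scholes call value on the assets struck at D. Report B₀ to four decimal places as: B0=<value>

d₁ = [ln(V₀/D) + (r + σ²/2)T] / (σ√T)
   = [ln(307.4135/254.8229) + (0.0080 + 0.5·0.1495²)·8.3153] / (0.1495·√8.3153)
   = [0.187625 + 0.159447] / 0.431102 = 0.805080
d₂ = d₁ − σ√T = 0.805080 − 0.431102 = 0.373978
N(d₁) = 0.789613,  N(d₂) = 0.645790,  e^(−rT) = 0.935642
E₀ = V₀·N(d₁) − D·e^(−rT)·N(d₂)
   = 307.4135·0.789613 − 254.8229·0.935642·0.645790 = 88.766675
B₀ = V₀ − E₀ = 307.4135 − 88.766675 = 218.646825

B0=218.6468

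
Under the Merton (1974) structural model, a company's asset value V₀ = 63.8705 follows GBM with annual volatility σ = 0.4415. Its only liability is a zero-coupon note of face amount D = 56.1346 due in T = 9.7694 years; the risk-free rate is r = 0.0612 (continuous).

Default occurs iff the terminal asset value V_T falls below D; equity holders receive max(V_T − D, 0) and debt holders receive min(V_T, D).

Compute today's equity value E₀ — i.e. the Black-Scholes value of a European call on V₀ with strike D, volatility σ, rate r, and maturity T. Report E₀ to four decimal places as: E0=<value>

d₁ = [ln(V₀/D) + (r + σ²/2)T] / (σ√T)
   = [ln(63.8705/56.1346) + (0.0612 + 0.5·0.4415²)·9.7694] / (0.4415·√9.7694)
   = [0.129105 + 1.550024] / 1.379954 = 1.216801
d₂ = d₁ − σ√T = 1.216801 − 1.379954 = -0.163153
N(d₁) = 0.888160,  N(d₂) = 0.435199,  e^(−rT) = 0.549972
E₀ = V₀·N(d₁) − D·e^(−rT)·N(d₂)
   = 63.8705·0.888160 − 56.1346·0.549972·0.435199 = 43.291556

E0=43.2916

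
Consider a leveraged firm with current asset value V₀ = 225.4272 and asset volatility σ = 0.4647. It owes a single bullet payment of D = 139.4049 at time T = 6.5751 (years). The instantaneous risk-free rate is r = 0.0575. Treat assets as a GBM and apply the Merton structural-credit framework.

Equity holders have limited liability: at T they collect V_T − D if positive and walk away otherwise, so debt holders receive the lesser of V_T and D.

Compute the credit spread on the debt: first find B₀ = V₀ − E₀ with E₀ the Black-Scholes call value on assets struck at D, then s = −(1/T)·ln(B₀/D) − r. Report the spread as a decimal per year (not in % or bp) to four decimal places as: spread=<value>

d₁ = [ln(V₀/D) + (r + σ²/2)T] / (σ√T)
   = [ln(225.4272/139.4049) + (0.0575 + 0.5·0.4647²)·6.5751] / (0.4647·√6.5751)
   = [0.480615 + 1.088002] / 1.191582 = 1.316415
d₂ = d₁ − σ√T = 1.316415 − 1.191582 = 0.124833
N(d₁) = 0.905983,  N(d₂) = 0.549672,  e^(−rT) = 0.685184
E₀ = V₀·N(d₁) − D·e^(−rT)·N(d₂)
   = 225.4272·0.905983 − 139.4049·0.685184·0.549672 = 151.729548
B₀ = V₀ − E₀ = 225.4272 − 151.729548 = 73.697652
spread = −(1/T)·ln(B₀/D) − r = −(1/6.5751)·ln(73.697652/139.4049) − 0.0575 = 0.03944327

spread=0.0394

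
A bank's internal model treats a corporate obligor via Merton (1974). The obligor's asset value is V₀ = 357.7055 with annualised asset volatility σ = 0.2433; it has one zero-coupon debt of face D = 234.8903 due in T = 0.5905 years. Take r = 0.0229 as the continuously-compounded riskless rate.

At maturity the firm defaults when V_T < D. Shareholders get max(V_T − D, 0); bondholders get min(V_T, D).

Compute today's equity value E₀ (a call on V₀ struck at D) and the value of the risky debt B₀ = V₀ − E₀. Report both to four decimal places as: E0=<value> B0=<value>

E0=126.1542 B0=231.5513

d₁ = [ln(V₀/D) + (r + σ²/2)T] / (σ√T)
   = [ln(357.7055/234.8903) + (0.0229 + 0.5·0.2433²)·0.5905] / (0.2433·√0.5905)
   = [0.420591 + 0.031000] / 0.186961 = 2.415424
d₂ = d₁ − σ√T = 2.415424 − 0.186961 = 2.228463
N(d₁) = 0.992142,  N(d₂) = 0.987075,  e^(−rT) = 0.986569
E₀ = V₀·N(d₁) − D·e^(−rT)·N(d₂)
   = 357.7055·0.992142 − 234.8903·0.986569·0.987075 = 126.154245
B₀ = V₀ − E₀ = 357.7055 − 126.154245 = 231.551255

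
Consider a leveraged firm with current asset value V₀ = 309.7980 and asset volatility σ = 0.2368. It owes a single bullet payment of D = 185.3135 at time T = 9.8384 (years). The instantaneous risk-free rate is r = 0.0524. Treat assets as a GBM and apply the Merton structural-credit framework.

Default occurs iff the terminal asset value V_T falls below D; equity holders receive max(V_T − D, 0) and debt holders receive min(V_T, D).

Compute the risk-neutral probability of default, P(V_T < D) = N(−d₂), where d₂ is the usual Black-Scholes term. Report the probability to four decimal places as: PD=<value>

d₁ = [ln(V₀/D) + (r + σ²/2)T] / (σ√T)
   = [ln(309.7980/185.3135) + (0.0524 + 0.5·0.2368²)·9.8384] / (0.2368·√9.8384)
   = [0.513871 + 0.791373] / 0.742752 = 1.757308
d₂ = d₁ − σ√T = 1.757308 − 0.742752 = 1.014555
risk-neutral PD = N(−d₂) = N(-1.014555) = 0.155159

PD=0.1552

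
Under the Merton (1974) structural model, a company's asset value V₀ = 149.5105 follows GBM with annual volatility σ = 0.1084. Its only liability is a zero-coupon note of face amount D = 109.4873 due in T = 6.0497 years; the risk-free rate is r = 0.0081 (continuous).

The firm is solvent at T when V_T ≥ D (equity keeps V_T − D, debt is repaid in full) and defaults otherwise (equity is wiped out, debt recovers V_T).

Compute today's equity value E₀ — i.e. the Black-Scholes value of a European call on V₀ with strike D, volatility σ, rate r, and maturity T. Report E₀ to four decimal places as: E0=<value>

E0=46.6051

d₁ = [ln(V₀/D) + (r + σ²/2)T] / (σ√T)
   = [ln(149.5105/109.4873) + (0.0081 + 0.5·0.1084²)·6.0497] / (0.1084·√6.0497)
   = [0.311558 + 0.084546] / 0.266622 = 1.485639
d₂ = d₁ − σ√T = 1.485639 − 0.266622 = 1.219017
N(d₁) = 0.931313,  N(d₂) = 0.888581,  e^(−rT) = 0.952179
E₀ = V₀·N(d₁) − D·e^(−rT)·N(d₂)
   = 149.5105·0.931313 − 109.4873·0.952179·0.888581 = 46.605136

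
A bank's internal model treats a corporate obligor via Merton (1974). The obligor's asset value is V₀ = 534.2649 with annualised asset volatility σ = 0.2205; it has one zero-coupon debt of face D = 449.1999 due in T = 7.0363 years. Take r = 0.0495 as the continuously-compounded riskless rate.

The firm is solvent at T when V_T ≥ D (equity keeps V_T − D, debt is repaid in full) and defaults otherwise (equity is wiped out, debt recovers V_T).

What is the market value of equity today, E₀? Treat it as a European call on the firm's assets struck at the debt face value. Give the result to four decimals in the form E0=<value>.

d₁ = [ln(V₀/D) + (r + σ²/2)T] / (σ√T)
   = [ln(534.2649/449.1999) + (0.0495 + 0.5·0.2205²)·7.0363] / (0.2205·√7.0363)
   = [0.173424 + 0.519350] / 0.584899 = 1.184434
d₂ = d₁ − σ√T = 1.184434 − 0.584899 = 0.599535
N(d₁) = 0.881879,  N(d₂) = 0.725592,  e^(−rT) = 0.705889
E₀ = V₀·N(d₁) − D·e^(−rT)·N(d₂)
   = 534.2649·0.881879 − 449.1999·0.705889·0.725592 = 241.082561

E0=241.0826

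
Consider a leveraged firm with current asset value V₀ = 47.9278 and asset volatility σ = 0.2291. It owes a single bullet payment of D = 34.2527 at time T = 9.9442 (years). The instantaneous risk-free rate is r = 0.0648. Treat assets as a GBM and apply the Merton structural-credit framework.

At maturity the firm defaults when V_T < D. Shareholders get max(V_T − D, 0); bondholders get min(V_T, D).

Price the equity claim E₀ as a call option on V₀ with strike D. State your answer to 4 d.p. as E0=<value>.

E0=30.7620

d₁ = [ln(V₀/D) + (r + σ²/2)T] / (σ√T)
   = [ln(47.9278/34.2527) + (0.0648 + 0.5·0.2291²)·9.9442] / (0.2291·√9.9442)
   = [0.335930 + 0.905354] / 0.722454 = 1.718150
d₂ = d₁ − σ√T = 1.718150 − 0.722454 = 0.995697
N(d₁) = 0.957115,  N(d₂) = 0.840301,  e^(−rT) = 0.524986
E₀ = V₀·N(d₁) − D·e^(−rT)·N(d₂)
   = 47.9278·0.957115 − 34.2527·0.524986·0.840301 = 30.761988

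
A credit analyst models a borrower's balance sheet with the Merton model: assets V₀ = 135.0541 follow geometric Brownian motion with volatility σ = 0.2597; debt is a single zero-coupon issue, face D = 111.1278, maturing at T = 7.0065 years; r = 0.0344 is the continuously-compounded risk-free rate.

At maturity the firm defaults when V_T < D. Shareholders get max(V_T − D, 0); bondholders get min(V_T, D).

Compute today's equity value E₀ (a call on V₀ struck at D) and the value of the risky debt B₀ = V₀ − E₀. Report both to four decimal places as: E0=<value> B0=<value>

d₁ = [ln(V₀/D) + (r + σ²/2)T] / (σ√T)
   = [ln(135.0541/111.1278) + (0.0344 + 0.5·0.2597²)·7.0065] / (0.2597·√7.0065)
   = [0.194995 + 0.477297] / 0.687421 = 0.977992
d₂ = d₁ − σ√T = 0.977992 − 0.687421 = 0.290571
N(d₁) = 0.835961,  N(d₂) = 0.614310,  e^(−rT) = 0.785823
E₀ = V₀·N(d₁) − D·e^(−rT)·N(d₂)
   = 135.0541·0.835961 − 111.1278·0.785823·0.614310 = 59.254182
B₀ = V₀ − E₀ = 135.0541 − 59.254182 = 75.799918

E0=59.2542 B0=75.7999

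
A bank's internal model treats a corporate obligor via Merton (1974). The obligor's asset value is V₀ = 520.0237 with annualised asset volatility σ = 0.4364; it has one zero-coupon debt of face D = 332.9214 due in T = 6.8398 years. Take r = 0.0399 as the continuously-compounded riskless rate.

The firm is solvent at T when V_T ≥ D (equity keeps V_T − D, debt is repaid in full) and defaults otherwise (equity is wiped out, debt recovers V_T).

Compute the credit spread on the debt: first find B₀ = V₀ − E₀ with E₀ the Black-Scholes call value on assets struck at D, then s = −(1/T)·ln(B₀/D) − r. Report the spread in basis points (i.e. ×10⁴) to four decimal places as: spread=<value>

d₁ = [ln(V₀/D) + (r + σ²/2)T] / (σ√T)
   = [ln(520.0237/332.9214) + (0.0399 + 0.5·0.4364²)·6.8398] / (0.4364·√6.8398)
   = [0.445968 + 0.924211] / 1.141317 = 1.200524
d₂ = d₁ − σ√T = 1.200524 − 1.141317 = 0.059206
N(d₁) = 0.885032,  N(d₂) = 0.523606,  e^(−rT) = 0.761163
E₀ = V₀·N(d₁) − D·e^(−rT)·N(d₂)
   = 520.0237·0.885032 − 332.9214·0.761163·0.523606 = 327.551960
B₀ = V₀ − E₀ = 520.0237 − 327.551960 = 192.471740
spread = −(1/T)·ln(B₀/D) − r = −(1/6.8398)·ln(192.471740/332.9214) − 0.0399 = 0.04021303
in basis points: 0.04021303 × 10⁴ = 402.1303 bp

spread=402.1303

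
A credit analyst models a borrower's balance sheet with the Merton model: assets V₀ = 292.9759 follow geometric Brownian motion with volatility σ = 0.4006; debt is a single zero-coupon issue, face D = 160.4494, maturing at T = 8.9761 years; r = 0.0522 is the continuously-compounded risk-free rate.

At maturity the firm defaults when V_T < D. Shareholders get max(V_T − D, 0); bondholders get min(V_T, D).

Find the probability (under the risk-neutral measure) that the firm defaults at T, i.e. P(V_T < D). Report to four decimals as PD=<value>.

d₁ = [ln(V₀/D) + (r + σ²/2)T] / (σ√T)
   = [ln(292.9759/160.4494) + (0.0522 + 0.5·0.4006²)·8.9761] / (0.4006·√8.9761)
   = [0.602112 + 1.188796] / 1.200203 = 1.492171
d₂ = d₁ − σ√T = 1.492171 − 1.200203 = 0.291967
risk-neutral PD = N(−d₂) = N(-0.291967) = 0.385156

PD=0.3852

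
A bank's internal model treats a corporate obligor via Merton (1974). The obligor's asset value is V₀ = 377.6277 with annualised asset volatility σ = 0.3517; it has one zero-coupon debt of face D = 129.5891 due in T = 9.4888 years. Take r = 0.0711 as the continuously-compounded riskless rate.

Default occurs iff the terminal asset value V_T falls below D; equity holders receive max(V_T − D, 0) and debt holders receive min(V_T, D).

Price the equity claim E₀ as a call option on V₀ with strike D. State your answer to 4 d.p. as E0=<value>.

d₁ = [ln(V₀/D) + (r + σ²/2)T] / (σ√T)
   = [ln(377.6277/129.5891) + (0.0711 + 0.5·0.3517²)·9.4888] / (0.3517·√9.4888)
   = [1.069540 + 1.261502] / 1.083373 = 2.151653
d₂ = d₁ − σ√T = 2.151653 − 1.083373 = 1.068280
N(d₁) = 0.984288,  N(d₂) = 0.857303,  e^(−rT) = 0.509333
E₀ = V₀·N(d₁) − D·e^(−rT)·N(d₂)
   = 377.6277·0.984288 − 129.5891·0.509333·0.857303 = 315.108883

E0=315.1089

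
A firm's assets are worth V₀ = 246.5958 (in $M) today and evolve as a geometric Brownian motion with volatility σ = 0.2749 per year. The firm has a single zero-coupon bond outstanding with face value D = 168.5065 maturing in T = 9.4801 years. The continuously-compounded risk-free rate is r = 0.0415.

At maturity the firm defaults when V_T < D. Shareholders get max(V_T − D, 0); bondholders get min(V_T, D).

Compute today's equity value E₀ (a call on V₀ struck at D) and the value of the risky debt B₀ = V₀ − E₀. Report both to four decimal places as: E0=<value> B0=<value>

d₁ = [ln(V₀/D) + (r + σ²/2)T] / (σ√T)
   = [ln(246.5958/168.5065) + (0.0415 + 0.5·0.2749²)·9.4801] / (0.2749·√9.4801)
   = [0.380776 + 0.751630] / 0.846411 = 1.337892
d₂ = d₁ − σ√T = 1.337892 − 0.846411 = 0.491481
N(d₁) = 0.909534,  N(d₂) = 0.688457,  e^(−rT) = 0.674742
E₀ = V₀·N(d₁) − D·e^(−rT)·N(d₂)
   = 246.5958·0.909534 − 168.5065·0.674742·0.688457 = 146.010791
B₀ = V₀ − E₀ = 246.5958 − 146.010791 = 100.585009

E0=146.0108 B0=100.5850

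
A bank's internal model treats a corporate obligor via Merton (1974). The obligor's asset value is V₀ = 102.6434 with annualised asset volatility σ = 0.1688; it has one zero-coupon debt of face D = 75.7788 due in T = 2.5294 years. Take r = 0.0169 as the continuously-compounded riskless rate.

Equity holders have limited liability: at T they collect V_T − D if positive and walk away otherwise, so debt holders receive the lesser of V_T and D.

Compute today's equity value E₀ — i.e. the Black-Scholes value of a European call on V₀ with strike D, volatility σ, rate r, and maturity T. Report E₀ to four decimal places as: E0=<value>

d₁ = [ln(V₀/D) + (r + σ²/2)T] / (σ√T)
   = [ln(102.6434/75.7788) + (0.0169 + 0.5·0.1688²)·2.5294] / (0.1688·√2.5294)
   = [0.303442 + 0.078783] / 0.268461 = 1.423763
d₂ = d₁ − σ√T = 1.423763 − 0.268461 = 1.155302
N(d₁) = 0.922742,  N(d₂) = 0.876017,  e^(−rT) = 0.958154
E₀ = V₀·N(d₁) − D·e^(−rT)·N(d₂)
   = 102.6434·0.922742 − 75.7788·0.958154·0.876017 = 31.107825

E0=31.1078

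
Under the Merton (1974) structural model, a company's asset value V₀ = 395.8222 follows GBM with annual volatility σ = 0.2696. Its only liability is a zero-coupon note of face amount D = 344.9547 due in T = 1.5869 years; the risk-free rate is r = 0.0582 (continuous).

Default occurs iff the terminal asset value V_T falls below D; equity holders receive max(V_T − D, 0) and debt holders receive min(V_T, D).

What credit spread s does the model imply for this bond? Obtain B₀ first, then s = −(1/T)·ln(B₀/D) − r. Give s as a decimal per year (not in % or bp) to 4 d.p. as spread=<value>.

spread=0.0364

d₁ = [ln(V₀/D) + (r + σ²/2)T] / (σ√T)
   = [ln(395.8222/344.9547) + (0.0582 + 0.5·0.2696²)·1.5869] / (0.2696·√1.5869)
   = [0.137552 + 0.150029] / 0.339621 = 0.846770
d₂ = d₁ − σ√T = 0.846770 − 0.339621 = 0.507149
N(d₁) = 0.801438,  N(d₂) = 0.693975,  e^(−rT) = 0.911779
E₀ = V₀·N(d₁) − D·e^(−rT)·N(d₂)
   = 395.8222·0.801438 − 344.9547·0.911779·0.693975 = 98.956407
B₀ = V₀ − E₀ = 395.8222 − 98.956407 = 296.865793
spread = −(1/T)·ln(B₀/D) − r = −(1/1.5869)·ln(296.865793/344.9547) − 0.0582 = 0.03640769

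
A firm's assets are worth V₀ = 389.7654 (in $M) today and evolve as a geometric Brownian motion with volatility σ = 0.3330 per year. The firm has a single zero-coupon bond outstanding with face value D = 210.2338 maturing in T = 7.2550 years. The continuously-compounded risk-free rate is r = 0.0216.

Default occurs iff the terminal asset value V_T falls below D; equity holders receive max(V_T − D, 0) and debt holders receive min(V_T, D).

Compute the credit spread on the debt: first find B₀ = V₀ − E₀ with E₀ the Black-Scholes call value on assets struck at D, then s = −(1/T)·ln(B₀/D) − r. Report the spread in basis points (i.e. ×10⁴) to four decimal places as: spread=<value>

spread=197.6083

d₁ = [ln(V₀/D) + (r + σ²/2)T] / (σ√T)
   = [ln(389.7654/210.2338) + (0.0216 + 0.5·0.3330²)·7.2550] / (0.3330·√7.2550)
   = [0.617325 + 0.558958] / 0.896939 = 1.311441
d₂ = d₁ − σ√T = 1.311441 − 0.896939 = 0.414502
N(d₁) = 0.905146,  N(d₂) = 0.660747,  e^(−rT) = 0.854954
E₀ = V₀·N(d₁) − D·e^(−rT)·N(d₂)
   = 389.7654·0.905146 − 210.2338·0.854954·0.660747 = 234.031713
B₀ = V₀ − E₀ = 389.7654 − 234.031713 = 155.733687
spread = −(1/T)·ln(B₀/D) − r = −(1/7.2550)·ln(155.733687/210.2338) − 0.0216 = 0.01976083
in basis points: 0.01976083 × 10⁴ = 197.6083 bp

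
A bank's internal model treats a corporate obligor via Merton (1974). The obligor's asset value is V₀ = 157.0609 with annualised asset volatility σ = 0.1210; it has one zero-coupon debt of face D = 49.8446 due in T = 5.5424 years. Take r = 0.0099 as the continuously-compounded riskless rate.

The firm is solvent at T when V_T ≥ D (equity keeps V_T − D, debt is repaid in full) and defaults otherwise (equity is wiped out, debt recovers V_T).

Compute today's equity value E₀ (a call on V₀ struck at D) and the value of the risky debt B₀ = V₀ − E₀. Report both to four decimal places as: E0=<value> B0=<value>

E0=109.8776 B0=47.1833

d₁ = [ln(V₀/D) + (r + σ²/2)T] / (σ√T)
   = [ln(157.0609/49.8446) + (0.0099 + 0.5·0.1210²)·5.5424] / (0.1210·√5.5424)
   = [1.147723 + 0.095443] / 0.284862 = 4.364103
d₂ = d₁ − σ√T = 4.364103 − 0.284862 = 4.079241
N(d₁) = 0.999994,  N(d₂) = 0.999977,  e^(−rT) = 0.946608
E₀ = V₀·N(d₁) − D·e^(−rT)·N(d₂)
   = 157.0609·0.999994 − 49.8446·0.946608·0.999977 = 109.877645
B₀ = V₀ − E₀ = 157.0609 − 109.877645 = 47.183255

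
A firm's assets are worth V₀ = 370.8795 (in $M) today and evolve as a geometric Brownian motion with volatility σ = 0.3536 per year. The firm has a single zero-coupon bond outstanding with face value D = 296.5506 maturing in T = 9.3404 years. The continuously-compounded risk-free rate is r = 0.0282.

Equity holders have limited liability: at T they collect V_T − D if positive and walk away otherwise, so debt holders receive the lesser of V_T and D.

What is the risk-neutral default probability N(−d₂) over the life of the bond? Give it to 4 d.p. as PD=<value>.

d₁ = [ln(V₀/D) + (r + σ²/2)T] / (σ√T)
   = [ln(370.8795/296.5506) + (0.0282 + 0.5·0.3536²)·9.3404] / (0.3536·√9.3404)
   = [0.223659 + 0.847328] / 1.080675 = 0.991036
d₂ = d₁ − σ√T = 0.991036 − 1.080675 = -0.089639
risk-neutral PD = N(−d₂) = N(0.089639) = 0.535713

PD=0.5357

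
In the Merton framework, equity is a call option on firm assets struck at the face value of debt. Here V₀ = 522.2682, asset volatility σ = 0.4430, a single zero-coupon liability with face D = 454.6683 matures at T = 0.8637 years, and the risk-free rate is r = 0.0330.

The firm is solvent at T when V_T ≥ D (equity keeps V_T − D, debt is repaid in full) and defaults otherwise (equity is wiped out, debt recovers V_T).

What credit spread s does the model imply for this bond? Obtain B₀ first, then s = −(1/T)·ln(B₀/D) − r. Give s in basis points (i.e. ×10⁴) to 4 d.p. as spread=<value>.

d₁ = [ln(V₀/D) + (r + σ²/2)T] / (σ√T)
   = [ln(522.2682/454.6683) + (0.0330 + 0.5·0.4430²)·0.8637] / (0.4430·√0.8637)
   = [0.138613 + 0.113252] / 0.411704 = 0.611763
d₂ = d₁ − σ√T = 0.611763 − 0.411704 = 0.200059
N(d₁) = 0.729653,  N(d₂) = 0.579283,  e^(−rT) = 0.971900
E₀ = V₀·N(d₁) − D·e^(−rT)·N(d₂)
   = 522.2682·0.729653 − 454.6683·0.971900·0.579283 = 125.093862
B₀ = V₀ − E₀ = 522.2682 − 125.093862 = 397.174338
spread = −(1/T)·ln(B₀/D) − r = −(1/0.8637)·ln(397.174338/454.6683) − 0.0330 = 0.12352752
in basis points: 0.12352752 × 10⁴ = 1235.2752 bp

spread=1235.2752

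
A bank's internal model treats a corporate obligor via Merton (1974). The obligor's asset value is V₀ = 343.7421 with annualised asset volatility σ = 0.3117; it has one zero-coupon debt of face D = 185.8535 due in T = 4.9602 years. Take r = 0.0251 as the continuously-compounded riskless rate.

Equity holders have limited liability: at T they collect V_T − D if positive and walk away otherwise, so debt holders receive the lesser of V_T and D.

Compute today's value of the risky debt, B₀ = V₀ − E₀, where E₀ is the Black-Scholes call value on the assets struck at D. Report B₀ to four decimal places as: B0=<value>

d₁ = [ln(V₀/D) + (r + σ²/2)T] / (σ√T)
   = [ln(343.7421/185.8535) + (0.0251 + 0.5·0.3117²)·4.9602] / (0.3117·√4.9602)
   = [0.614933 + 0.365460] / 0.694203 = 1.412257
d₂ = d₁ − σ√T = 1.412257 − 0.694203 = 0.718054
N(d₁) = 0.921063,  N(d₂) = 0.763638,  e^(−rT) = 0.882937
E₀ = V₀·N(d₁) − D·e^(−rT)·N(d₂)
   = 343.7421·0.921063 − 185.8535·0.882937·0.763638 = 191.297366
B₀ = V₀ − E₀ = 343.7421 − 191.297366 = 152.444734

B0=152.4447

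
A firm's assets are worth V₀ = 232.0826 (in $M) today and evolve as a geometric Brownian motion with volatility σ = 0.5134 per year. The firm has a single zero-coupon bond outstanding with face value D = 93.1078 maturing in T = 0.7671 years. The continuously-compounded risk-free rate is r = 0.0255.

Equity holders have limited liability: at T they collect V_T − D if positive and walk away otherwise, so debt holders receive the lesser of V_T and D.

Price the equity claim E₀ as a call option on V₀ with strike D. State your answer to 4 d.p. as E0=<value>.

d₁ = [ln(V₀/D) + (r + σ²/2)T] / (σ√T)
   = [ln(232.0826/93.1078) + (0.0255 + 0.5·0.5134²)·0.7671] / (0.5134·√0.7671)
   = [0.913335 + 0.120657] / 0.449658 = 2.299511
d₂ = d₁ − σ√T = 2.299511 − 0.449658 = 1.849853
N(d₁) = 0.989262,  N(d₂) = 0.967833,  e^(−rT) = 0.980629
E₀ = V₀·N(d₁) − D·e^(−rT)·N(d₂)
   = 232.0826·0.989262 − 93.1078·0.980629·0.967833 = 141.223306

E0=141.2233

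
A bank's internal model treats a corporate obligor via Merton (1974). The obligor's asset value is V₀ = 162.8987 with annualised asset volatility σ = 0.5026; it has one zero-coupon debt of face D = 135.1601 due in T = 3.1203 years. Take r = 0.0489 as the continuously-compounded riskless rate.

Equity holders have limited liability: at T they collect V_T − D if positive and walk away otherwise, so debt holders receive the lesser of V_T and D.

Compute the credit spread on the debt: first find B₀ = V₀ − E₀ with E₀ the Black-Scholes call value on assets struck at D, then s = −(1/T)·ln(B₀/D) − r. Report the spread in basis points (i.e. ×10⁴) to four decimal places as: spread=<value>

d₁ = [ln(V₀/D) + (r + σ²/2)T] / (σ√T)
   = [ln(162.8987/135.1601) + (0.0489 + 0.5·0.5026²)·3.1203] / (0.5026·√3.1203)
   = [0.186669 + 0.546687] / 0.887811 = 0.826026
d₂ = d₁ − σ√T = 0.826026 − 0.887811 = -0.061785
N(d₁) = 0.795605,  N(d₂) = 0.475367,  e^(−rT) = 0.858488
E₀ = V₀·N(d₁) − D·e^(−rT)·N(d₂)
   = 162.8987·0.795605 − 135.1601·0.858488·0.475367 = 74.444676
B₀ = V₀ − E₀ = 162.8987 − 74.444676 = 88.454024
spread = −(1/T)·ln(B₀/D) − r = −(1/3.1203)·ln(88.454024/135.1601) − 0.0489 = 0.08697703
in basis points: 0.08697703 × 10⁴ = 869.7703 bp

spread=869.7703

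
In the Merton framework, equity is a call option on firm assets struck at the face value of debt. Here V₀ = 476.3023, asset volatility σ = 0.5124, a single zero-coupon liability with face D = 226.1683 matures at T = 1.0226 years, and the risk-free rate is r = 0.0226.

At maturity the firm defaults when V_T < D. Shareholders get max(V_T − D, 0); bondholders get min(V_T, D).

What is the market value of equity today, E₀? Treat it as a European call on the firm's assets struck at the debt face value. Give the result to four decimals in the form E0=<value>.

d₁ = [ln(V₀/D) + (r + σ²/2)T] / (σ√T)
   = [ln(476.3023/226.1683) + (0.0226 + 0.5·0.5124²)·1.0226] / (0.5124·√1.0226)
   = [0.744773 + 0.157354] / 0.518158 = 1.741029
d₂ = d₁ − σ√T = 1.741029 − 0.518158 = 1.222871
N(d₁) = 0.959161,  N(d₂) = 0.889311,  e^(−rT) = 0.977154
E₀ = V₀·N(d₁) − D·e^(−rT)·N(d₂)
   = 476.3023·0.959161 − 226.1683·0.977154·0.889311 = 260.311609

E0=260.3116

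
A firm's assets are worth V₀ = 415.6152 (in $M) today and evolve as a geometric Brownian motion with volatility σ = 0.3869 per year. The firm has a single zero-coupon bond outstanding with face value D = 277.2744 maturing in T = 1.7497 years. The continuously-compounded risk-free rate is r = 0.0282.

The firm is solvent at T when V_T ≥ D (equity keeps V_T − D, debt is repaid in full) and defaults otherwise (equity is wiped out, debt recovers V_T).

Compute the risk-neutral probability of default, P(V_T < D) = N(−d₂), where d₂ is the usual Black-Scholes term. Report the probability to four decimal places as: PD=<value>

d₁ = [ln(V₀/D) + (r + σ²/2)T] / (σ√T)
   = [ln(415.6152/277.2744) + (0.0282 + 0.5·0.3869²)·1.7497] / (0.3869·√1.7497)
   = [0.404752 + 0.180299] / 0.511777 = 1.143177
d₂ = d₁ − σ√T = 1.143177 − 0.511777 = 0.631400
risk-neutral PD = N(−d₂) = N(-0.631400) = 0.263889

PD=0.2639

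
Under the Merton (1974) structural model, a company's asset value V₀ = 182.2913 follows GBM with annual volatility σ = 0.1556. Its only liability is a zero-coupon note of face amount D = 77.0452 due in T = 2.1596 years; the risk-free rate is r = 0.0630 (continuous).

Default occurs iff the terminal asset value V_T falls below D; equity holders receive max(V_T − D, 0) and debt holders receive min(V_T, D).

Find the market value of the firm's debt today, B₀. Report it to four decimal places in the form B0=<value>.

d₁ = [ln(V₀/D) + (r + σ²/2)T] / (σ√T)
   = [ln(182.2913/77.0452) + (0.0630 + 0.5·0.1556²)·2.1596] / (0.1556·√2.1596)
   = [0.861214 + 0.162198] / 0.228663 = 4.475630
d₂ = d₁ − σ√T = 4.475630 − 0.228663 = 4.246967
N(d₁) = 0.999996,  N(d₂) = 0.999989,  e^(−rT) = 0.872795
E₀ = V₀·N(d₁) − D·e^(−rT)·N(d₂)
   = 182.2913·0.999996 − 77.0452·0.872795·0.999989 = 115.046684
B₀ = V₀ − E₀ = 182.2913 − 115.046684 = 67.244616

B0=67.2446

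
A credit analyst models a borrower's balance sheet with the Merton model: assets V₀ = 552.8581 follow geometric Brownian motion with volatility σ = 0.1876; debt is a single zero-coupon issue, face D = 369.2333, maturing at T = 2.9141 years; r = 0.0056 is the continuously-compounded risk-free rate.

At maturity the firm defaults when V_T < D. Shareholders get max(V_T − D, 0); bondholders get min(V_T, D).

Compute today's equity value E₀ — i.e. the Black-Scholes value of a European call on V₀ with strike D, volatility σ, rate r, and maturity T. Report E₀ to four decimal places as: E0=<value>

E0=195.9214

d₁ = [ln(V₀/D) + (r + σ²/2)T] / (σ√T)
   = [ln(552.8581/369.2333) + (0.0056 + 0.5·0.1876²)·2.9141] / (0.1876·√2.9141)
   = [0.403673 + 0.067598] / 0.320247 = 1.471585
d₂ = d₁ − σ√T = 1.471585 − 0.320247 = 1.151338
N(d₁) = 0.929434,  N(d₂) = 0.875203,  e^(−rT) = 0.983813
E₀ = V₀·N(d₁) − D·e^(−rT)·N(d₂)
   = 552.8581·0.929434 − 369.2333·0.983813·0.875203 = 195.921351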